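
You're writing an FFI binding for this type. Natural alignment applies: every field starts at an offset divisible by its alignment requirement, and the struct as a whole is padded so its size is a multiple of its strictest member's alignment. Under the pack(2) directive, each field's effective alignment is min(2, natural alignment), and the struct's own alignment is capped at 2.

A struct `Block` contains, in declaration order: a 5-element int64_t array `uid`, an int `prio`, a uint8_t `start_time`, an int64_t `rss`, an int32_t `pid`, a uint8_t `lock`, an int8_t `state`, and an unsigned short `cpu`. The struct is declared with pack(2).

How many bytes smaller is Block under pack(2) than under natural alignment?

natural layout:
  0..40  uid  (40B, 8-aligned)
  40..44  prio  (4B, 4-aligned)
  44..45  start_time  (1B, 1-aligned)
  45..48  -- padding (3B)
  48..56  rss  (8B, 8-aligned)
  56..60  pid  (4B, 4-aligned)
  60..61  lock  (1B, 1-aligned)
  61..62  state  (1B, 1-aligned)
  62..64  cpu  (2B, 2-aligned)
  sizeof = 64, alignof = 8
packed(2) layout:
  0..40  uid  (40B, 2-aligned)
  40..44  prio  (4B, 2-aligned)
  44..45  start_time  (1B, 1-aligned)
  45..46  -- padding (1B)
  46..54  rss  (8B, 2-aligned)
  54..58  pid  (4B, 2-aligned)
  58..59  lock  (1B, 1-aligned)
  59..60  state  (1B, 1-aligned)
  60..62  cpu  (2B, 2-aligned)
  sizeof = 62, alignof = 2
64 − 62 = 2

2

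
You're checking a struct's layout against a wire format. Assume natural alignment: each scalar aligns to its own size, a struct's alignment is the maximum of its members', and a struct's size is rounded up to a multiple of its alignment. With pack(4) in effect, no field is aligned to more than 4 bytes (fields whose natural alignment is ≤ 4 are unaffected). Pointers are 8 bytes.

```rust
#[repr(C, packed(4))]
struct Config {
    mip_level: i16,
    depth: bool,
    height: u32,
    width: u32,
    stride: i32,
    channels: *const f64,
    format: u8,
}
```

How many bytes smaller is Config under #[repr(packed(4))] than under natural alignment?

4

natural layout:
  0..2  mip_level  (2B, 2-aligned)
  2..3  depth  (1B, 1-aligned)
  3..4  -- padding (1B)
  4..8  height  (4B, 4-aligned)
  8..12  width  (4B, 4-aligned)
  12..16  stride  (4B, 4-aligned)
  16..24  channels  (8B, 8-aligned)
  24..25  format  (1B, 1-aligned)
  25..32  -- tail padding (7B)
  sizeof = 32, alignof = 8
packed(4) layout:
  0..2  mip_level  (2B, 2-aligned)
  2..3  depth  (1B, 1-aligned)
  3..4  -- padding (1B)
  4..8  height  (4B, 4-aligned)
  8..12  width  (4B, 4-aligned)
  12..16  stride  (4B, 4-aligned)
  16..24  channels  (8B, 4-aligned)
  24..25  format  (1B, 1-aligned)
  25..28  -- tail padding (3B)
  sizeof = 28, alignof = 4
32 − 28 = 4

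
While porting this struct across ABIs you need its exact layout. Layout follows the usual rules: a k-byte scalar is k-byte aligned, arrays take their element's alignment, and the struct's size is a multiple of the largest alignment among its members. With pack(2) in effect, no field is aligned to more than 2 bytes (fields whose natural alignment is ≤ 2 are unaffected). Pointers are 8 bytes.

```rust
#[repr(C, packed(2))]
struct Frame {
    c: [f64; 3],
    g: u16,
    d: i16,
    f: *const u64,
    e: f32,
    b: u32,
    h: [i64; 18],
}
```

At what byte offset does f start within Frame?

28

0..24  c  (24B, 2-aligned)
24..26  g  (2B, 2-aligned)
26..28  d  (2B, 2-aligned)
28..36  f  (8B, 2-aligned)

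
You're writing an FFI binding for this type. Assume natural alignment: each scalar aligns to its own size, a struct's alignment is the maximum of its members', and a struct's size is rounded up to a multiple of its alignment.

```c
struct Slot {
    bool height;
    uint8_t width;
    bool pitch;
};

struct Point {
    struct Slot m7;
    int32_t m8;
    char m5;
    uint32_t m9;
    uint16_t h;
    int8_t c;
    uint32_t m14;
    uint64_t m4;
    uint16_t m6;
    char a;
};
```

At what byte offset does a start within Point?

Slot: @0: height [1B, align 1] → 1; @1: width [1B, align 1] → 2; @2: pitch [1B, align 1] → 3; size 3, align 1
@0: m7 [3B, align 1] → 3
+1 pad (align 4)
@4: m8 [4B, align 4] → 8
@8: m5 [1B, align 1] → 9
+3 pad (align 4)
@12: m9 [4B, align 4] → 16
@16: h [2B, align 2] → 18
@18: c [1B, align 1] → 19
+1 pad (align 4)
@20: m14 [4B, align 4] → 24
@24: m4 [8B, align 8] → 32
@32: m6 [2B, align 2] → 34
@34: a [1B, align 1] → 35

34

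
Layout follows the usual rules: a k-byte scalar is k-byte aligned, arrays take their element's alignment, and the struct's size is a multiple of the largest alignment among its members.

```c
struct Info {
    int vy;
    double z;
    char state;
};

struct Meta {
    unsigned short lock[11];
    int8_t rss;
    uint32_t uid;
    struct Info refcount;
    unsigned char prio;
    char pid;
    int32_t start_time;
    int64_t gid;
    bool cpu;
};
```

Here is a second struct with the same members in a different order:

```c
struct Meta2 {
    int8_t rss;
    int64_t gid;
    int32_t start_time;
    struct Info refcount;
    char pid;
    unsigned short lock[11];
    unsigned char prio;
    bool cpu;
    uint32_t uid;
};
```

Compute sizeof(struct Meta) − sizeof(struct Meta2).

0

Info: @0: vy [4B, align 4] → 4; +4 pad (align 8); @8: z [8B, align 8] → 16; @16: state [1B, align 1] → 17; +7 tail pad (align 8); size 24, align 8
@0: lock [22B, align 2] → 22
@22: rss [1B, align 1] → 23
+1 pad (align 4)
@24: uid [4B, align 4] → 28
+4 pad (align 8)
@32: refcount [24B, align 8] → 56
@56: prio [1B, align 1] → 57
@57: pid [1B, align 1] → 58
+2 pad (align 4)
@60: start_time [4B, align 4] → 64
@64: gid [8B, align 8] → 72
@72: cpu [1B, align 1] → 73
+7 tail pad (align 8)
size 80, align 8
— Meta2 —
@0: rss [1B, align 1] → 1
+7 pad (align 8)
@8: gid [8B, align 8] → 16
@16: start_time [4B, align 4] → 20
+4 pad (align 8)
@24: refcount [24B, align 8] → 48
@48: pid [1B, align 1] → 49
+1 pad (align 2)
@50: lock [22B, align 2] → 72
@72: prio [1B, align 1] → 73
@73: cpu [1B, align 1] → 74
+2 pad (align 4)
@76: uid [4B, align 4] → 80
size 80, align 8
80 − 80 = 0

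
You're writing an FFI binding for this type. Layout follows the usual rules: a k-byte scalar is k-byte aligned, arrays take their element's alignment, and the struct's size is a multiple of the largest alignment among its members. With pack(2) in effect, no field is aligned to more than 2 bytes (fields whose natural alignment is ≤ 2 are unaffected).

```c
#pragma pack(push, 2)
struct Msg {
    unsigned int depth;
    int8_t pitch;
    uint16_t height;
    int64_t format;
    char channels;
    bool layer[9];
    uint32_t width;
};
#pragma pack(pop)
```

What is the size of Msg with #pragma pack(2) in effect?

depth at 0 (size 4, align 2) → ends 4
pitch at 4 (size 1, align 1) → ends 5
pad 1 to align 2 for height
height at 6 (size 2, align 2) → ends 8
format at 8 (size 8, align 2) → ends 16
channels at 16 (size 1, align 1) → ends 17
layer at 17 (size 9, align 1) → ends 26
width at 26 (size 4, align 2) → ends 30
total 30 bytes, alignment 2

30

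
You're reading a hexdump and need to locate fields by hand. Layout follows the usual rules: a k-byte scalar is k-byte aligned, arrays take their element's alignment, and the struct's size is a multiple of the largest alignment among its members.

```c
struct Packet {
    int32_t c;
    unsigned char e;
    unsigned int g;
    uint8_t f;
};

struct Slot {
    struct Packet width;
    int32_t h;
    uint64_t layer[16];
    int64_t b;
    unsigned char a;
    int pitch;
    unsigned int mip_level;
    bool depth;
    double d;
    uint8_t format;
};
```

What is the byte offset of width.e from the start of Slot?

4

Packet: 0..4  c  (4B, 4-aligned); 4..5  e  (1B, 1-aligned); 5..8  -- padding (3B); 8..12  g  (4B, 4-aligned); 12..13  f  (1B, 1-aligned); 13..16  -- tail padding (3B); sizeof = 16, alignof = 4
0..16  width  (16B, 4-aligned)
within Packet: e at 4
0 + 4 = 4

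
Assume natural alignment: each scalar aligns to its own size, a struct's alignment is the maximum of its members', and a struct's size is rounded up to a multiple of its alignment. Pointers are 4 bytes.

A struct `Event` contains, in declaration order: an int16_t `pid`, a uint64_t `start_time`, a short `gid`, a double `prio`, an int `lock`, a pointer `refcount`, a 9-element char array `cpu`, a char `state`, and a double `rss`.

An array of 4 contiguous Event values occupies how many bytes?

pid at 0 (size 2, align 2) → ends 2
pad 6 to align 8 for start_time
start_time at 8 (size 8, align 8) → ends 16
gid at 16 (size 2, align 2) → ends 18
pad 6 to align 8 for prio
prio at 24 (size 8, align 8) → ends 32
lock at 32 (size 4, align 4) → ends 36
refcount at 36 (size 4, align 4) → ends 40
cpu at 40 (size 9, align 1) → ends 49
state at 49 (size 1, align 1) → ends 50
pad 6 to align 8 for rss
rss at 56 (size 8, align 8) → ends 64
total 64 bytes, alignment 8
array of 4: 4 × 64 = 256

256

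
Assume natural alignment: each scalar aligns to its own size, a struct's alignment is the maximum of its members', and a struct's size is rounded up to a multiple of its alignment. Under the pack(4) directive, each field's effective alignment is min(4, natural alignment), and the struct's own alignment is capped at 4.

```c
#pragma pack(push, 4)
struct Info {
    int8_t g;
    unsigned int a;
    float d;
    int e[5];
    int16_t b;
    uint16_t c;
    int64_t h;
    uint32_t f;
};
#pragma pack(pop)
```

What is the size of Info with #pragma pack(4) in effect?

g at 0 (size 1, align 1) → ends 1
pad 3 to align 4 for a
a at 4 (size 4, align 4) → ends 8
d at 8 (size 4, align 4) → ends 12
e at 12 (size 20, align 4) → ends 32
b at 32 (size 2, align 2) → ends 34
c at 34 (size 2, align 2) → ends 36
h at 36 (size 8, align 4) → ends 44
f at 44 (size 4, align 4) → ends 48
total 48 bytes, alignment 4

48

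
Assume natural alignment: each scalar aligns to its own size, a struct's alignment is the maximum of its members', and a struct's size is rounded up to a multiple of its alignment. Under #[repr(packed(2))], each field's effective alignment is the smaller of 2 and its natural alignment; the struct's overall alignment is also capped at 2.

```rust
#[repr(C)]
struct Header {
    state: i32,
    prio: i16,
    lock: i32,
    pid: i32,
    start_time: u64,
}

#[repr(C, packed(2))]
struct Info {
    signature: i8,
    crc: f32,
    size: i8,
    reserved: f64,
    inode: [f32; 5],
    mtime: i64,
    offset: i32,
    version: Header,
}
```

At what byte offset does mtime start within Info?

Header: 0..4  state  (4B, 4-aligned); 4..6  prio  (2B, 2-aligned); 6..8  -- padding (2B); 8..12  lock  (4B, 4-aligned); 12..16  pid  (4B, 4-aligned); 16..24  start_time  (8B, 8-aligned); sizeof = 24, alignof = 8
0..1  signature  (1B, 1-aligned)
1..2  -- padding (1B)
2..6  crc  (4B, 2-aligned)
6..7  size  (1B, 1-aligned)
7..8  -- padding (1B)
8..16  reserved  (8B, 2-aligned)
16..36  inode  (20B, 2-aligned)
36..44  mtime  (8B, 2-aligned)

36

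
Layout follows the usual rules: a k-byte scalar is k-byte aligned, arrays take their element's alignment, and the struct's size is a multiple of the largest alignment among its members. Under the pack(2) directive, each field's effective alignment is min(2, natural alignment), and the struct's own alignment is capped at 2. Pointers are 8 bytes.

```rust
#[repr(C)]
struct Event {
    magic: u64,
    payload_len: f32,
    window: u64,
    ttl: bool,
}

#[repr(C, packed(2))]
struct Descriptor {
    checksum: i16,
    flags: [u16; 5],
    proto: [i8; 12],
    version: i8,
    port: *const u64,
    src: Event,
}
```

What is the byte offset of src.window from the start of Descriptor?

Event: magic at 0 (size 8, align 8) → ends 8; payload_len at 8 (size 4, align 4) → ends 12; pad 4 to align 8 for window; window at 16 (size 8, align 8) → ends 24; ttl at 24 (size 1, align 1) → ends 25; tail pad 7 to reach multiple of 8; total 32 bytes, alignment 8
checksum at 0 (size 2, align 2) → ends 2
flags at 2 (size 10, align 2) → ends 12
proto at 12 (size 12, align 1) → ends 24
version at 24 (size 1, align 1) → ends 25
pad 1 to align 2 for port
port at 26 (size 8, align 2) → ends 34
src at 34 (size 32, align 2) → ends 66
within Event: window at 16
34 + 16 = 50

50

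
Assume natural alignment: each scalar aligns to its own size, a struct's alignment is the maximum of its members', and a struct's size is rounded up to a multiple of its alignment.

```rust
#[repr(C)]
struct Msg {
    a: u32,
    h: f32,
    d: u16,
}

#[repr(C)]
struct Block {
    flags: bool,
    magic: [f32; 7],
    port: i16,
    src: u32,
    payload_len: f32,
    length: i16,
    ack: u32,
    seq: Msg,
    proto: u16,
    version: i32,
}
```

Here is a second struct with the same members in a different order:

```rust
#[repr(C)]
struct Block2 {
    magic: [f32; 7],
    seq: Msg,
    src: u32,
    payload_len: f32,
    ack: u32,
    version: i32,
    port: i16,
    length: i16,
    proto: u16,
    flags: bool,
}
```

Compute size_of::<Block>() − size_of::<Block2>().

Msg: @0: a [4B, align 4] → 4; @4: h [4B, align 4] → 8; @8: d [2B, align 2] → 10; +2 tail pad (align 4); size 12, align 4
@0: flags [1B, align 1] → 1
+3 pad (align 4)
@4: magic [28B, align 4] → 32
@32: port [2B, align 2] → 34
+2 pad (align 4)
@36: src [4B, align 4] → 40
@40: payload_len [4B, align 4] → 44
@44: length [2B, align 2] → 46
+2 pad (align 4)
@48: ack [4B, align 4] → 52
@52: seq [12B, align 4] → 64
@64: proto [2B, align 2] → 66
+2 pad (align 4)
@68: version [4B, align 4] → 72
size 72, align 4
— Block2 —
@0: magic [28B, align 4] → 28
@28: seq [12B, align 4] → 40
@40: src [4B, align 4] → 44
@44: payload_len [4B, align 4] → 48
@48: ack [4B, align 4] → 52
@52: version [4B, align 4] → 56
@56: port [2B, align 2] → 58
@58: length [2B, align 2] → 60
@60: proto [2B, align 2] → 62
@62: flags [1B, align 1] → 63
+1 tail pad (align 4)
size 64, align 4
72 − 64 = 8

8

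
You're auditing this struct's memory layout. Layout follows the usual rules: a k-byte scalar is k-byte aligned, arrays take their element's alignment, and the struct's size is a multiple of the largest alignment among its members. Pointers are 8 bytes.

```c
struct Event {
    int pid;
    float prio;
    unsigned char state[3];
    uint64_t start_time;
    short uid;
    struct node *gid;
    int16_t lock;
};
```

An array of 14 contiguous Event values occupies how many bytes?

672

@0: pid [4B, align 4] → 4
@4: prio [4B, align 4] → 8
@8: state [3B, align 1] → 11
+5 pad (align 8)
@16: start_time [8B, align 8] → 24
@24: uid [2B, align 2] → 26
+6 pad (align 8)
@32: gid [8B, align 8] → 40
@40: lock [2B, align 2] → 42
+6 tail pad (align 8)
size 48, align 8
array of 14: 14 × 48 = 672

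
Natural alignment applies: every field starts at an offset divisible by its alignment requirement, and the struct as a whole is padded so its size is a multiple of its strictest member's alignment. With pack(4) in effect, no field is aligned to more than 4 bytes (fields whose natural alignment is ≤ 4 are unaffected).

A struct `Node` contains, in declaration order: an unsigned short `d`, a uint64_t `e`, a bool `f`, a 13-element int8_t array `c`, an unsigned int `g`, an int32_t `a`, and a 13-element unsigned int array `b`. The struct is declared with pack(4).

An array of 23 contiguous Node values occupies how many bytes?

2024

d at 0 (size 2, align 2) → ends 2
pad 2 to align 4 for e
e at 4 (size 8, align 4) → ends 12
f at 12 (size 1, align 1) → ends 13
c at 13 (size 13, align 1) → ends 26
pad 2 to align 4 for g
g at 28 (size 4, align 4) → ends 32
a at 32 (size 4, align 4) → ends 36
b at 36 (size 52, align 4) → ends 88
total 88 bytes, alignment 4
array of 23: 23 × 88 = 2024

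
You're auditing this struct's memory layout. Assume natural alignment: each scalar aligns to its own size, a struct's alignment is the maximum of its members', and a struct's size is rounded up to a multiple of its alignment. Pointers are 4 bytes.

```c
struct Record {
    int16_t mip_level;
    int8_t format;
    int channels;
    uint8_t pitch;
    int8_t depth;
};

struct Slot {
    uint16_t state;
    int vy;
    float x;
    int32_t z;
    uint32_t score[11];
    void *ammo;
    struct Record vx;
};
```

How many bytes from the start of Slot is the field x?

8

Record: mip_level at 0 (size 2, align 2) → ends 2; format at 2 (size 1, align 1) → ends 3; pad 1 to align 4 for channels; channels at 4 (size 4, align 4) → ends 8; pitch at 8 (size 1, align 1) → ends 9; depth at 9 (size 1, align 1) → ends 10; tail pad 2 to reach multiple of 4; total 12 bytes, alignment 4
state at 0 (size 2, align 2) → ends 2
pad 2 to align 4 for vy
vy at 4 (size 4, align 4) → ends 8
x at 8 (size 4, align 4) → ends 12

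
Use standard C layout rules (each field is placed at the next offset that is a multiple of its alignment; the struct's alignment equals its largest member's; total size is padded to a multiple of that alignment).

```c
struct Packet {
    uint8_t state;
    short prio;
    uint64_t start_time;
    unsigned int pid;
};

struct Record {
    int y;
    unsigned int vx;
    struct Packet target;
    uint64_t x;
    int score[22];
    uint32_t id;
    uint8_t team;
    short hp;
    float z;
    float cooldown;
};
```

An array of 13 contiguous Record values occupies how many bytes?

Packet: 0..1  state  (1B, 1-aligned); 1..2  -- padding (1B); 2..4  prio  (2B, 2-aligned); 4..8  -- padding (4B); 8..16  start_time  (8B, 8-aligned); 16..20  pid  (4B, 4-aligned); 20..24  -- tail padding (4B); sizeof = 24, alignof = 8
0..4  y  (4B, 4-aligned)
4..8  vx  (4B, 4-aligned)
8..32  target  (24B, 8-aligned)
32..40  x  (8B, 8-aligned)
40..128  score  (88B, 4-aligned)
128..132  id  (4B, 4-aligned)
132..133  team  (1B, 1-aligned)
133..134  -- padding (1B)
134..136  hp  (2B, 2-aligned)
136..140  z  (4B, 4-aligned)
140..144  cooldown  (4B, 4-aligned)
sizeof = 144, alignof = 8
array of 13: 13 × 144 = 1872

1872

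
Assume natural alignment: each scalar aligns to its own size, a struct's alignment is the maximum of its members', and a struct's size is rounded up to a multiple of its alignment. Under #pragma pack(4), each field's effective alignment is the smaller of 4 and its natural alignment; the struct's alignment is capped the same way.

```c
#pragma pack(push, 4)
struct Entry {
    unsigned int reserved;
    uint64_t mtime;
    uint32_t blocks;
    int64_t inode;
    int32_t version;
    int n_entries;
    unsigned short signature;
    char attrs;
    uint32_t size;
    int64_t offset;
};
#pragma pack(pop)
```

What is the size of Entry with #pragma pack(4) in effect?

48

reserved at 0 (size 4, align 4) → ends 4
mtime at 4 (size 8, align 4) → ends 12
blocks at 12 (size 4, align 4) → ends 16
inode at 16 (size 8, align 4) → ends 24
version at 24 (size 4, align 4) → ends 28
n_entries at 28 (size 4, align 4) → ends 32
signature at 32 (size 2, align 2) → ends 34
attrs at 34 (size 1, align 1) → ends 35
pad 1 to align 4 for size
size at 36 (size 4, align 4) → ends 40
offset at 40 (size 8, align 4) → ends 48
total 48 bytes, alignment 4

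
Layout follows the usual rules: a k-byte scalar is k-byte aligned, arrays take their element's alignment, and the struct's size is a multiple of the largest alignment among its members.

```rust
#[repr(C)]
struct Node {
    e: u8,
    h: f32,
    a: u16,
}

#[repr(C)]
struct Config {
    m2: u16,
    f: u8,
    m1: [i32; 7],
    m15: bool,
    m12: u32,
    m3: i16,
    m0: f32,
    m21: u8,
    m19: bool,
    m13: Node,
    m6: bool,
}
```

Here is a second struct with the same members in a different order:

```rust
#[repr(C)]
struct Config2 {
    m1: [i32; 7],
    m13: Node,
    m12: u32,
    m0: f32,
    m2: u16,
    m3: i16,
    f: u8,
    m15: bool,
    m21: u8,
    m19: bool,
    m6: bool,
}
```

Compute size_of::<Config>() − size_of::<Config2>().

8

Node: e at 0 (size 1, align 1) → ends 1; pad 3 to align 4 for h; h at 4 (size 4, align 4) → ends 8; a at 8 (size 2, align 2) → ends 10; tail pad 2 to reach multiple of 4; total 12 bytes, alignment 4
m2 at 0 (size 2, align 2) → ends 2
f at 2 (size 1, align 1) → ends 3
pad 1 to align 4 for m1
m1 at 4 (size 28, align 4) → ends 32
m15 at 32 (size 1, align 1) → ends 33
pad 3 to align 4 for m12
m12 at 36 (size 4, align 4) → ends 40
m3 at 40 (size 2, align 2) → ends 42
pad 2 to align 4 for m0
m0 at 44 (size 4, align 4) → ends 48
m21 at 48 (size 1, align 1) → ends 49
m19 at 49 (size 1, align 1) → ends 50
pad 2 to align 4 for m13
m13 at 52 (size 12, align 4) → ends 64
m6 at 64 (size 1, align 1) → ends 65
tail pad 3 to reach multiple of 4
total 68 bytes, alignment 4
— Config2 —
m1 at 0 (size 28, align 4) → ends 28
m13 at 28 (size 12, align 4) → ends 40
m12 at 40 (size 4, align 4) → ends 44
m0 at 44 (size 4, align 4) → ends 48
m2 at 48 (size 2, align 2) → ends 50
m3 at 50 (size 2, align 2) → ends 52
f at 52 (size 1, align 1) → ends 53
m15 at 53 (size 1, align 1) → ends 54
m21 at 54 (size 1, align 1) → ends 55
m19 at 55 (size 1, align 1) → ends 56
m6 at 56 (size 1, align 1) → ends 57
tail pad 3 to reach multiple of 4
total 60 bytes, alignment 4
68 − 60 = 8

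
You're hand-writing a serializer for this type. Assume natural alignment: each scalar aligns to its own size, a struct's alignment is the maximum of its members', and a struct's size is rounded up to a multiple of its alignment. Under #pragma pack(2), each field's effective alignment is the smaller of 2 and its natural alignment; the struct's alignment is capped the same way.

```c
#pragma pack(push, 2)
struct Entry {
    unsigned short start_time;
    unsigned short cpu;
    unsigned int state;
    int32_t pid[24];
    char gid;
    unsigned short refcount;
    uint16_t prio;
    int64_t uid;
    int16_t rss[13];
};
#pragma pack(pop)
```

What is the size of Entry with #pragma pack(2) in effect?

0..2  start_time  (2B, 2-aligned)
2..4  cpu  (2B, 2-aligned)
4..8  state  (4B, 2-aligned)
8..104  pid  (96B, 2-aligned)
104..105  gid  (1B, 1-aligned)
105..106  -- padding (1B)
106..108  refcount  (2B, 2-aligned)
108..110  prio  (2B, 2-aligned)
110..118  uid  (8B, 2-aligned)
118..144  rss  (26B, 2-aligned)
sizeof = 144, alignof = 2

144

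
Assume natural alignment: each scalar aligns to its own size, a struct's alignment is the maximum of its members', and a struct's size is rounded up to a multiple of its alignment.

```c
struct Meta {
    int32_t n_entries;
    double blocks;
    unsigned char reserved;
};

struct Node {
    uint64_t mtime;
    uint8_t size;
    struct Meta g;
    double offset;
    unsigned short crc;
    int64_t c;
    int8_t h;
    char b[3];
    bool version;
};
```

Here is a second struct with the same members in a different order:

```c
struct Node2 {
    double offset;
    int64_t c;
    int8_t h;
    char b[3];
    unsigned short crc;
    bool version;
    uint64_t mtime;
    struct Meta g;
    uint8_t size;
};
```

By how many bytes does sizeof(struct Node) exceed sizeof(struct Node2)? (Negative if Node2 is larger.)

Meta: @0: n_entries [4B, align 4] → 4; +4 pad (align 8); @8: blocks [8B, align 8] → 16; @16: reserved [1B, align 1] → 17; +7 tail pad (align 8); size 24, align 8
@0: mtime [8B, align 8] → 8
@8: size [1B, align 1] → 9
+7 pad (align 8)
@16: g [24B, align 8] → 40
@40: offset [8B, align 8] → 48
@48: crc [2B, align 2] → 50
+6 pad (align 8)
@56: c [8B, align 8] → 64
@64: h [1B, align 1] → 65
@65: b [3B, align 1] → 68
@68: version [1B, align 1] → 69
+3 tail pad (align 8)
size 72, align 8
— Node2 —
@0: offset [8B, align 8] → 8
@8: c [8B, align 8] → 16
@16: h [1B, align 1] → 17
@17: b [3B, align 1] → 20
@20: crc [2B, align 2] → 22
@22: version [1B, align 1] → 23
+1 pad (align 8)
@24: mtime [8B, align 8] → 32
@32: g [24B, align 8] → 56
@56: size [1B, align 1] → 57
+7 tail pad (align 8)
size 64, align 8
72 − 64 = 8

8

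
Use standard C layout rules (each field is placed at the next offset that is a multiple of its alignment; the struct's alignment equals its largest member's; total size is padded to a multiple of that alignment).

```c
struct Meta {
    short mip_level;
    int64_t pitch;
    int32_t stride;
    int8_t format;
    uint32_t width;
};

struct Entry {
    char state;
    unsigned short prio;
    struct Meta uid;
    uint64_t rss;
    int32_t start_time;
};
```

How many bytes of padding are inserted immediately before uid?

4

Meta: mip_level at 0 (size 2, align 2) → ends 2; pad 6 to align 8 for pitch; pitch at 8 (size 8, align 8) → ends 16; stride at 16 (size 4, align 4) → ends 20; format at 20 (size 1, align 1) → ends 21; pad 3 to align 4 for width; width at 24 (size 4, align 4) → ends 28; tail pad 4 to reach multiple of 8; total 32 bytes, alignment 8
state at 0 (size 1, align 1) → ends 1
pad 1 to align 2 for prio
prio at 2 (size 2, align 2) → ends 4
pad 4 to align 8 for uid
uid at 8 (size 32, align 8) → ends 40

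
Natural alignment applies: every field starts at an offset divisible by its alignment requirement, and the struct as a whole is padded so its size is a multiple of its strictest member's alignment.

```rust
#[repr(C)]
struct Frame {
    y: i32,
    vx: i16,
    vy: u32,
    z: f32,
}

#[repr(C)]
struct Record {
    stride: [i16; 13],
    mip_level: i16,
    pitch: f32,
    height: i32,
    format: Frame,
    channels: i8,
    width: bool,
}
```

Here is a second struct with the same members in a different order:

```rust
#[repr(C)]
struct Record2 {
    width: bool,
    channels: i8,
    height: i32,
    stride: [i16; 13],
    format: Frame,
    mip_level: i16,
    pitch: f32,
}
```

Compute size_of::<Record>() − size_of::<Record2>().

Frame: 0..4  y  (4B, 4-aligned); 4..6  vx  (2B, 2-aligned); 6..8  -- padding (2B); 8..12  vy  (4B, 4-aligned); 12..16  z  (4B, 4-aligned); sizeof = 16, alignof = 4
0..26  stride  (26B, 2-aligned)
26..28  mip_level  (2B, 2-aligned)
28..32  pitch  (4B, 4-aligned)
32..36  height  (4B, 4-aligned)
36..52  format  (16B, 4-aligned)
52..53  channels  (1B, 1-aligned)
53..54  width  (1B, 1-aligned)
54..56  -- tail padding (2B)
sizeof = 56, alignof = 4
— Record2 —
0..1  width  (1B, 1-aligned)
1..2  channels  (1B, 1-aligned)
2..4  -- padding (2B)
4..8  height  (4B, 4-aligned)
8..34  stride  (26B, 2-aligned)
34..36  -- padding (2B)
36..52  format  (16B, 4-aligned)
52..54  mip_level  (2B, 2-aligned)
54..56  -- padding (2B)
56..60  pitch  (4B, 4-aligned)
sizeof = 60, alignof = 4
56 − 60 = -4

-4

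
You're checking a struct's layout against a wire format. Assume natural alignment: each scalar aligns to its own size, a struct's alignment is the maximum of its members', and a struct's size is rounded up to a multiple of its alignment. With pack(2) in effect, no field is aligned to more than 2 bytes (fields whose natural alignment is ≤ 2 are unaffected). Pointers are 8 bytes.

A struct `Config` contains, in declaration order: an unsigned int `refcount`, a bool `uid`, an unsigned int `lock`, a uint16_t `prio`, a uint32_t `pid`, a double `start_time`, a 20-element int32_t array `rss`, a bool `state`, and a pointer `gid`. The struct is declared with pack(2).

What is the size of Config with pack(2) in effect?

114

@0: refcount [4B, align 2] → 4
@4: uid [1B, align 1] → 5
+1 pad (align 2)
@6: lock [4B, align 2] → 10
@10: prio [2B, align 2] → 12
@12: pid [4B, align 2] → 16
@16: start_time [8B, align 2] → 24
@24: rss [80B, align 2] → 104
@104: state [1B, align 1] → 105
+1 pad (align 2)
@106: gid [8B, align 2] → 114
size 114, align 2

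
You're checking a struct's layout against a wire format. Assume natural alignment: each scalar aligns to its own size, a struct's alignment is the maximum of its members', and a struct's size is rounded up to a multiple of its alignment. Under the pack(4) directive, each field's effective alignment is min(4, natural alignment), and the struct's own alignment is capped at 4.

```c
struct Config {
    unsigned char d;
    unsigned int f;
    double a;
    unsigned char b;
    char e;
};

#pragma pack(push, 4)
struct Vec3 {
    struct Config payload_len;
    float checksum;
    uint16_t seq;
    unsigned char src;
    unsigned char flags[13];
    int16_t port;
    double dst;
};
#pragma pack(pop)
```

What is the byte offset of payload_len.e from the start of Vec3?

Config: 0..1  d  (1B, 1-aligned); 1..4  -- padding (3B); 4..8  f  (4B, 4-aligned); 8..16  a  (8B, 8-aligned); 16..17  b  (1B, 1-aligned); 17..18  e  (1B, 1-aligned); 18..24  -- tail padding (6B); sizeof = 24, alignof = 8
0..24  payload_len  (24B, 4-aligned)
within Config: e at 17
0 + 17 = 17

17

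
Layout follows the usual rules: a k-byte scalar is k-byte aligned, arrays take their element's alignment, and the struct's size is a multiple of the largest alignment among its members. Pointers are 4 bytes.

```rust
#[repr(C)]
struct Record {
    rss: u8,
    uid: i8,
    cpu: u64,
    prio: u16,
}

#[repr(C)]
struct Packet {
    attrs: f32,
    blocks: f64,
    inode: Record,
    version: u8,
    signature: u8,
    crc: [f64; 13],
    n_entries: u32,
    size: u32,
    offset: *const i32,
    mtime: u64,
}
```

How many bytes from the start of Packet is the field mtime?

Record: @0: rss [1B, align 1] → 1; @1: uid [1B, align 1] → 2; +6 pad (align 8); @8: cpu [8B, align 8] → 16; @16: prio [2B, align 2] → 18; +6 tail pad (align 8); size 24, align 8
@0: attrs [4B, align 4] → 4
+4 pad (align 8)
@8: blocks [8B, align 8] → 16
@16: inode [24B, align 8] → 40
@40: version [1B, align 1] → 41
@41: signature [1B, align 1] → 42
+6 pad (align 8)
@48: crc [104B, align 8] → 152
@152: n_entries [4B, align 4] → 156
@156: size [4B, align 4] → 160
@160: offset [4B, align 4] → 164
+4 pad (align 8)
@168: mtime [8B, align 8] → 176

168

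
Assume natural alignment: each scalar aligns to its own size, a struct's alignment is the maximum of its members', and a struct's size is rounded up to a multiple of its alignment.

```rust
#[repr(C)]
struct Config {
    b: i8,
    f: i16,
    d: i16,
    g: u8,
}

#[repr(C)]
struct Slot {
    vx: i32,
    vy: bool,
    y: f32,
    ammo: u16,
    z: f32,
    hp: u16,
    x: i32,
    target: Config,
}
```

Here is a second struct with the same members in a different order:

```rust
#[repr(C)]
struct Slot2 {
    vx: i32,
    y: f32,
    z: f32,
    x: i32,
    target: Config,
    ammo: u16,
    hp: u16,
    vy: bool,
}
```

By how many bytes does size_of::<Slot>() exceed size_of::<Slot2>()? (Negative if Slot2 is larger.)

Config: b at 0 (size 1, align 1) → ends 1; pad 1 to align 2 for f; f at 2 (size 2, align 2) → ends 4; d at 4 (size 2, align 2) → ends 6; g at 6 (size 1, align 1) → ends 7; tail pad 1 to reach multiple of 2; total 8 bytes, alignment 2
vx at 0 (size 4, align 4) → ends 4
vy at 4 (size 1, align 1) → ends 5
pad 3 to align 4 for y
y at 8 (size 4, align 4) → ends 12
ammo at 12 (size 2, align 2) → ends 14
pad 2 to align 4 for z
z at 16 (size 4, align 4) → ends 20
hp at 20 (size 2, align 2) → ends 22
pad 2 to align 4 for x
x at 24 (size 4, align 4) → ends 28
target at 28 (size 8, align 2) → ends 36
total 36 bytes, alignment 4
— Slot2 —
vx at 0 (size 4, align 4) → ends 4
y at 4 (size 4, align 4) → ends 8
z at 8 (size 4, align 4) → ends 12
x at 12 (size 4, align 4) → ends 16
target at 16 (size 8, align 2) → ends 24
ammo at 24 (size 2, align 2) → ends 26
hp at 26 (size 2, align 2) → ends 28
vy at 28 (size 1, align 1) → ends 29
tail pad 3 to reach multiple of 4
total 32 bytes, alignment 4
36 − 32 = 4

4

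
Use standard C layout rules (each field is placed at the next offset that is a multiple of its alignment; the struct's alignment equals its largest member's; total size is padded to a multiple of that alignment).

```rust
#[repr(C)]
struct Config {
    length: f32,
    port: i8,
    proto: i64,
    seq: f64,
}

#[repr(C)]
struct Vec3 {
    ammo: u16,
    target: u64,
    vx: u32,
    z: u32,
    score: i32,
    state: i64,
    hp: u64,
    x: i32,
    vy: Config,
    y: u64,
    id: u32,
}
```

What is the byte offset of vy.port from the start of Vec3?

Config: @0: length [4B, align 4] → 4; @4: port [1B, align 1] → 5; +3 pad (align 8); @8: proto [8B, align 8] → 16; @16: seq [8B, align 8] → 24; size 24, align 8
@0: ammo [2B, align 2] → 2
+6 pad (align 8)
@8: target [8B, align 8] → 16
@16: vx [4B, align 4] → 20
@20: z [4B, align 4] → 24
@24: score [4B, align 4] → 28
+4 pad (align 8)
@32: state [8B, align 8] → 40
@40: hp [8B, align 8] → 48
@48: x [4B, align 4] → 52
+4 pad (align 8)
@56: vy [24B, align 8] → 80
within Config: port at 4
56 + 4 = 60

60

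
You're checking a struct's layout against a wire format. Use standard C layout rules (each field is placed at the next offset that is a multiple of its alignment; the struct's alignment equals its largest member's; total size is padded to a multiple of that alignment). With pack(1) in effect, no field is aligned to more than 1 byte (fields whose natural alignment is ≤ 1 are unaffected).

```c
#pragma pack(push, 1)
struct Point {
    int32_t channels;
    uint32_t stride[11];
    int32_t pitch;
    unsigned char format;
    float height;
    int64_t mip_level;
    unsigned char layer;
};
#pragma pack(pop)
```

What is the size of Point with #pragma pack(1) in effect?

66

channels at 0 (size 4, align 1) → ends 4
stride at 4 (size 44, align 1) → ends 48
pitch at 48 (size 4, align 1) → ends 52
format at 52 (size 1, align 1) → ends 53
height at 53 (size 4, align 1) → ends 57
mip_level at 57 (size 8, align 1) → ends 65
layer at 65 (size 1, align 1) → ends 66
total 66 bytes, alignment 1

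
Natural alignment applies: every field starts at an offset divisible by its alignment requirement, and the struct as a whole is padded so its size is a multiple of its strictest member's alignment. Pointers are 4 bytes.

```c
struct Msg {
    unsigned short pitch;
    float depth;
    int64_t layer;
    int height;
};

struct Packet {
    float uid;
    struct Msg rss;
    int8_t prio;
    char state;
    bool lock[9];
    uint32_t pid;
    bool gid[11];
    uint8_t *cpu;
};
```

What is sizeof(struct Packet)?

Msg: pitch at 0 (size 2, align 2) → ends 2; pad 2 to align 4 for depth; depth at 4 (size 4, align 4) → ends 8; layer at 8 (size 8, align 8) → ends 16; height at 16 (size 4, align 4) → ends 20; tail pad 4 to reach multiple of 8; total 24 bytes, alignment 8
uid at 0 (size 4, align 4) → ends 4
pad 4 to align 8 for rss
rss at 8 (size 24, align 8) → ends 32
prio at 32 (size 1, align 1) → ends 33
state at 33 (size 1, align 1) → ends 34
lock at 34 (size 9, align 1) → ends 43
pad 1 to align 4 for pid
pid at 44 (size 4, align 4) → ends 48
gid at 48 (size 11, align 1) → ends 59
pad 1 to align 4 for cpu
cpu at 60 (size 4, align 4) → ends 64
total 64 bytes, alignment 8

64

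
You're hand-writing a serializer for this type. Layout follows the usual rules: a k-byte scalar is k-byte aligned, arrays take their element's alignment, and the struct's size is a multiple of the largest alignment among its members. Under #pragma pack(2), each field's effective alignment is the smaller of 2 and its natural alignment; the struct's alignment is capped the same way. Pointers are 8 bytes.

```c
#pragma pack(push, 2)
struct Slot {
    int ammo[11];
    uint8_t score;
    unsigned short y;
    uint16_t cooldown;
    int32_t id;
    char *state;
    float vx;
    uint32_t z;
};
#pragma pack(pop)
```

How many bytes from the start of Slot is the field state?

@0: ammo [44B, align 2] → 44
@44: score [1B, align 1] → 45
+1 pad (align 2)
@46: y [2B, align 2] → 48
@48: cooldown [2B, align 2] → 50
@50: id [4B, align 2] → 54
@54: state [8B, align 2] → 62

54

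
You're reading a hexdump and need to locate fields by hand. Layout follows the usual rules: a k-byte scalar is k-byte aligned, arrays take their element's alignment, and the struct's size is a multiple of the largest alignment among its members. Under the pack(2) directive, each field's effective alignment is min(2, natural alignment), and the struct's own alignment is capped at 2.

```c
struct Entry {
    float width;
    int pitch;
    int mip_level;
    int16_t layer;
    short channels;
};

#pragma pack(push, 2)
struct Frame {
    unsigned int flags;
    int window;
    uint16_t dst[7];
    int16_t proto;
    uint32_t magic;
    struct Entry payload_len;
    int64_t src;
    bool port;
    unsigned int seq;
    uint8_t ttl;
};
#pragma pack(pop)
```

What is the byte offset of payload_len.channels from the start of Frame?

Entry: width at 0 (size 4, align 4) → ends 4; pitch at 4 (size 4, align 4) → ends 8; mip_level at 8 (size 4, align 4) → ends 12; layer at 12 (size 2, align 2) → ends 14; channels at 14 (size 2, align 2) → ends 16; total 16 bytes, alignment 4
flags at 0 (size 4, align 2) → ends 4
window at 4 (size 4, align 2) → ends 8
dst at 8 (size 14, align 2) → ends 22
proto at 22 (size 2, align 2) → ends 24
magic at 24 (size 4, align 2) → ends 28
payload_len at 28 (size 16, align 2) → ends 44
within Entry: channels at 14
28 + 14 = 42

42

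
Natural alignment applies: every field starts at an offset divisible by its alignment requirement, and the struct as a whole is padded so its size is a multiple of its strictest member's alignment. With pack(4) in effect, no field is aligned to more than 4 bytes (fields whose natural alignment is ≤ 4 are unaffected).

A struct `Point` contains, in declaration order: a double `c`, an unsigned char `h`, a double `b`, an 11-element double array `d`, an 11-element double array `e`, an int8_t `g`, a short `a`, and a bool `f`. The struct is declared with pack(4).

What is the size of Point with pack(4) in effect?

0..8  c  (8B, 4-aligned)
8..9  h  (1B, 1-aligned)
9..12  -- padding (3B)
12..20  b  (8B, 4-aligned)
20..108  d  (88B, 4-aligned)
108..196  e  (88B, 4-aligned)
196..197  g  (1B, 1-aligned)
197..198  -- padding (1B)
198..200  a  (2B, 2-aligned)
200..201  f  (1B, 1-aligned)
201..204  -- tail padding (3B)
sizeof = 204, alignof = 4

204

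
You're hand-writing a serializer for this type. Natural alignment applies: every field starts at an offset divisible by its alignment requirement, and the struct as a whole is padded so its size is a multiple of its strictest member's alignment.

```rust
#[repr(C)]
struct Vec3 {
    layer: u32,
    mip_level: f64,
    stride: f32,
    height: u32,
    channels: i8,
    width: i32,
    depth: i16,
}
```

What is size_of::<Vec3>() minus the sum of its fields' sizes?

0..4  layer  (4B, 4-aligned)
4..8  -- padding (4B)
8..16  mip_level  (8B, 8-aligned)
16..20  stride  (4B, 4-aligned)
20..24  height  (4B, 4-aligned)
24..25  channels  (1B, 1-aligned)
25..28  -- padding (3B)
28..32  width  (4B, 4-aligned)
32..34  depth  (2B, 2-aligned)
34..40  -- tail padding (6B)
sizeof = 40, alignof = 8
data bytes 27, size 40 → padding 13

13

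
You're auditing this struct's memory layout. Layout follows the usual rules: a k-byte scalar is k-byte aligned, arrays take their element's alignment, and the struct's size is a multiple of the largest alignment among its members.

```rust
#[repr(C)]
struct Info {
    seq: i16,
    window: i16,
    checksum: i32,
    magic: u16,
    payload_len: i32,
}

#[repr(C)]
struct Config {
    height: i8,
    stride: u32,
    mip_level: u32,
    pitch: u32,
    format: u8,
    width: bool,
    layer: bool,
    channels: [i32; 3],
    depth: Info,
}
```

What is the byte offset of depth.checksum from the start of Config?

Info: @0: seq [2B, align 2] → 2; @2: window [2B, align 2] → 4; @4: checksum [4B, align 4] → 8; @8: magic [2B, align 2] → 10; +2 pad (align 4); @12: payload_len [4B, align 4] → 16; size 16, align 4
@0: height [1B, align 1] → 1
+3 pad (align 4)
@4: stride [4B, align 4] → 8
@8: mip_level [4B, align 4] → 12
@12: pitch [4B, align 4] → 16
@16: format [1B, align 1] → 17
@17: width [1B, align 1] → 18
@18: layer [1B, align 1] → 19
+1 pad (align 4)
@20: channels [12B, align 4] → 32
@32: depth [16B, align 4] → 48
within Info: checksum at 4
32 + 4 = 36

36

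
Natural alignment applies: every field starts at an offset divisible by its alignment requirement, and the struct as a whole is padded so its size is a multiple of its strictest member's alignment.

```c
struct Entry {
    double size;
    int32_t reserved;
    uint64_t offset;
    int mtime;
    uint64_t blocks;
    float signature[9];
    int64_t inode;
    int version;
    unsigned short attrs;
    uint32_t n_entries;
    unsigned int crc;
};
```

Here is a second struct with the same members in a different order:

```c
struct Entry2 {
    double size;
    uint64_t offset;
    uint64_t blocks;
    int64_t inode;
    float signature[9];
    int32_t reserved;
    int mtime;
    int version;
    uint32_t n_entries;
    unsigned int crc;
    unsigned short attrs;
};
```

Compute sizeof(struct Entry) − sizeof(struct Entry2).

size at 0 (size 8, align 8) → ends 8
reserved at 8 (size 4, align 4) → ends 12
pad 4 to align 8 for offset
offset at 16 (size 8, align 8) → ends 24
mtime at 24 (size 4, align 4) → ends 28
pad 4 to align 8 for blocks
blocks at 32 (size 8, align 8) → ends 40
signature at 40 (size 36, align 4) → ends 76
pad 4 to align 8 for inode
inode at 80 (size 8, align 8) → ends 88
version at 88 (size 4, align 4) → ends 92
attrs at 92 (size 2, align 2) → ends 94
pad 2 to align 4 for n_entries
n_entries at 96 (size 4, align 4) → ends 100
crc at 100 (size 4, align 4) → ends 104
total 104 bytes, alignment 8
— Entry2 —
size at 0 (size 8, align 8) → ends 8
offset at 8 (size 8, align 8) → ends 16
blocks at 16 (size 8, align 8) → ends 24
inode at 24 (size 8, align 8) → ends 32
signature at 32 (size 36, align 4) → ends 68
reserved at 68 (size 4, align 4) → ends 72
mtime at 72 (size 4, align 4) → ends 76
version at 76 (size 4, align 4) → ends 80
n_entries at 80 (size 4, align 4) → ends 84
crc at 84 (size 4, align 4) → ends 88
attrs at 88 (size 2, align 2) → ends 90
tail pad 6 to reach multiple of 8
total 96 bytes, alignment 8
104 − 96 = 8

8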